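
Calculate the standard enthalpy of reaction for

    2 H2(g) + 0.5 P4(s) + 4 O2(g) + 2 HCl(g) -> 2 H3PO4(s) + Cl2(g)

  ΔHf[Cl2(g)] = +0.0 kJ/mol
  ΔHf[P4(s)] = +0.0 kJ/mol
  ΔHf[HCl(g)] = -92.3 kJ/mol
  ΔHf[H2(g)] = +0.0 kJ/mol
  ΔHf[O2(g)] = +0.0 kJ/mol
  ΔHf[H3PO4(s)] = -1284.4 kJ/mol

Products: 2·(-1284.4) + 1·(+0.0) = -2568.8
Reactants: 2·(+0.0) + 1/2·(+0.0) + 4·(+0.0) + 2·(-92.3) = -184.6
ΔHrxn = (-2568.8) − (-184.6) = -2384.2 kJ/mol

ΔHrxn = -2384.2 kJ/mol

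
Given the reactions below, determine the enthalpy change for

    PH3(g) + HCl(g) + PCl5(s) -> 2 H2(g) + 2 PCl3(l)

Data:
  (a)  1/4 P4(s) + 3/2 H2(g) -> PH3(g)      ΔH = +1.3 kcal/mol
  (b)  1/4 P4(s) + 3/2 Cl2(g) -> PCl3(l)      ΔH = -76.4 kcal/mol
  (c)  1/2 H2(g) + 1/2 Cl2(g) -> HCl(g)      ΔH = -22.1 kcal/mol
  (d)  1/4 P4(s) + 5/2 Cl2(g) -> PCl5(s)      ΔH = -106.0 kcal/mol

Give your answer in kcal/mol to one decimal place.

ΔH = -26.0 kcal/mol

(a) reversed: -1.3 kcal/mol
(b) × 2: (2)·(-76.4) = -152.8 kcal/mol
(c) reversed: +22.1 kcal/mol
(d) reversed: +106.0 kcal/mol
Combining the equations, ΔH = (-1.3) + (-152.8) + (+22.1) + (+106.0) = -26.0 kcal/mol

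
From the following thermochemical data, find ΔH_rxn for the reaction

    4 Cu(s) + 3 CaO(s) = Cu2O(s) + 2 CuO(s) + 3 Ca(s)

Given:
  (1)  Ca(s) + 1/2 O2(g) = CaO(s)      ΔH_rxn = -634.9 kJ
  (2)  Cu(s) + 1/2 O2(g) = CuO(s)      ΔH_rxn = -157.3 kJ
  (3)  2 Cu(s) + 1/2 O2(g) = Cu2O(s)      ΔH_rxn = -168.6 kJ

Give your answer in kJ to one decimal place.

(1) reversed and × 3: (-3)·(-634.9) = +1904.7 kJ
(2) × 2: (2)·(-157.3) = -314.6 kJ
(3) as written: -168.6 kJ
Summing the manipulated equations, ΔH_rxn = (+1904.7) + (-314.6) + (-168.6) = 1421.5 kJ

ΔH_rxn = 1421.5 kJ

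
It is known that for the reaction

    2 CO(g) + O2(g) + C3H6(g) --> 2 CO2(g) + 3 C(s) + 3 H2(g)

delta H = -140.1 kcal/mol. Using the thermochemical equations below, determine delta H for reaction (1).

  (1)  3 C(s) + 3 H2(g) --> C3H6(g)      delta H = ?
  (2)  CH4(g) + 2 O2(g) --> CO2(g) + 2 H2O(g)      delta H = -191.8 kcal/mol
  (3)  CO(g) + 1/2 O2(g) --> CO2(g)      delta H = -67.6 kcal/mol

(1) reversed (C3H6(g) must end up as a reactant): contributes −x
(2): not needed (H2O(g) appears nowhere else).
(3) × 2 (×2 to match 2 CO(g) in the target): (2)·(-67.6) = -135.2 kcal/mol
-140.1 = (-135.2) − x
x = (-140.1 − (-135.2)) / (-1) = 4.9 kcal/mol

delta H = 4.9 kcal/mol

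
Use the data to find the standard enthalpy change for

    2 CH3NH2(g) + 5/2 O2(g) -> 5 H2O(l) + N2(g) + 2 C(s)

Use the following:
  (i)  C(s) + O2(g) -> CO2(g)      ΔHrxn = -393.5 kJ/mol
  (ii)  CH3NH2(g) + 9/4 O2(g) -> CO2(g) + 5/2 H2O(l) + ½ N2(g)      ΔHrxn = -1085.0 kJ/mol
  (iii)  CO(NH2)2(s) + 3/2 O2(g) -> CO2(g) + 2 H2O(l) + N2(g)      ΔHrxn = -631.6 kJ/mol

(i) reversed and × 2 (reverse to put C(s) on the product side; scale by 2 for the 2 C(s)): (-2)·(-393.5) = +787.0 kJ/mol
(ii) × 2 (×2 to match 2 CH3NH2(g) in the target): (2)·(-1085.0) = -2170.0 kJ/mol
(iii): not needed (CO(NH2)2(s) appears nowhere else).
ΔHrxn = (+787.0) + (-2170.0) = -1383.0 kJ/mol

ΔHrxn = -1383.0 kJ/mol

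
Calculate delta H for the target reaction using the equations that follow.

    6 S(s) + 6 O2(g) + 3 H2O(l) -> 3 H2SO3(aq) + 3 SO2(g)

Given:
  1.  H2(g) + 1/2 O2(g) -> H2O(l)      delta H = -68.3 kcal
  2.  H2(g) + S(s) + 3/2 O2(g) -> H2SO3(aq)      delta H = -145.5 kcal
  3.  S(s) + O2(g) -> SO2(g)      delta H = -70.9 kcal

eq. 1 reversed and × 3 (H2O(l) must end up as a reactant; scale by 3 for the 3 H2O(l)): (-3)·(-68.3) = +204.9 kcal
eq. 2 × 3 (scale by 3 for the 3 H2SO3(aq)): (3)·(-145.5) = -436.5 kcal
eq. 3 × 3 (scale by 3 for the 3 SO2(g)): (3)·(-70.9) = -212.7 kcal
Combining the equations, delta H = (+204.9) + (-436.5) + (-212.7) = -444.3 kcal

delta H = -444.3 kcal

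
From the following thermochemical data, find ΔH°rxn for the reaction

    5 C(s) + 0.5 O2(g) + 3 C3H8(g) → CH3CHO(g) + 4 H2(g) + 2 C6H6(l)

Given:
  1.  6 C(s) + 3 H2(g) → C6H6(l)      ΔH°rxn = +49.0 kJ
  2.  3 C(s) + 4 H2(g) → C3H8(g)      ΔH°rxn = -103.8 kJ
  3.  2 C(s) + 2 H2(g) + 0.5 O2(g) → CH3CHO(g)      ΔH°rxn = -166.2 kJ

eq. 1 × 2: (2)·(+49.0) = +98.0 kJ
eq. 2 reversed and × 3: (-3)·(-103.8) = +311.4 kJ
eq. 3 as written: -166.2 kJ
ΔH°rxn = (2)·(+49.0) + (-3)·(-103.8) + (1)·(-166.2) = 243.2 kJ

ΔH°rxn = 243.2 kJ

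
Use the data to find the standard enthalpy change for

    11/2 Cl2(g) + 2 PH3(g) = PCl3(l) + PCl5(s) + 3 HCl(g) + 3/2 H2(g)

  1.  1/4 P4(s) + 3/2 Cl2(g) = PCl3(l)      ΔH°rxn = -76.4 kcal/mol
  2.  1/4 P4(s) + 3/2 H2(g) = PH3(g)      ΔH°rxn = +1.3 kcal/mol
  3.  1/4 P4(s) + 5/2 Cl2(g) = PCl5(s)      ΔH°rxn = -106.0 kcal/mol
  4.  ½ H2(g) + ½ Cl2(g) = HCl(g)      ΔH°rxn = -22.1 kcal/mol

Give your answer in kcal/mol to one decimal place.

ΔH°rxn = -251.3 kcal/mol

eq. 1 as written: -76.4 kcal/mol
eq. 2 reversed and × 2: (-2)·(+1.3) = -2.6 kcal/mol
eq. 3 as written: -106.0 kcal/mol
eq. 4 × 3: (3)·(-22.1) = -66.3 kcal/mol
ΔH°rxn = (1)·(-76.4) + (-2)·(+1.3) + (1)·(-106.0) + (3)·(-22.1) = -251.3 kcal/mol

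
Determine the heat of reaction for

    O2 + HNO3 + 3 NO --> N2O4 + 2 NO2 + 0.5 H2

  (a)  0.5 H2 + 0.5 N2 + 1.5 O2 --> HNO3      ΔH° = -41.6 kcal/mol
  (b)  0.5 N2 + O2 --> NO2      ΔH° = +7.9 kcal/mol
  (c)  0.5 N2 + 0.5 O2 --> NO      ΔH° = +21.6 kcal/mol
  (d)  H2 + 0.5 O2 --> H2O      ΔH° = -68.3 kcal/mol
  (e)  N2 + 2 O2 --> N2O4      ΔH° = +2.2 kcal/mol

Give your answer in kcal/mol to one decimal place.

ΔH° = -5.2 kcal/mol

(a) reversed (HNO3 must end up as a reactant): +41.6 kcal/mol
(b) × 2 (×2 to match 2 NO2 in the target): (2)·(+7.9) = +15.8 kcal/mol
(c) reversed and × 3 (NO must end up as a reactant; scale by 3 for the 3 NO): (-3)·(+21.6) = -64.8 kcal/mol
(d): not needed (H2O appears nowhere else).
(e) as written (N2O4 already on the product side): +2.2 kcal/mol
By Hess's law, ΔH° = (-1)·(-41.6) + (2)·(+7.9) + (-3)·(+21.6) + (1)·(+2.2) = -5.2 kcal/mol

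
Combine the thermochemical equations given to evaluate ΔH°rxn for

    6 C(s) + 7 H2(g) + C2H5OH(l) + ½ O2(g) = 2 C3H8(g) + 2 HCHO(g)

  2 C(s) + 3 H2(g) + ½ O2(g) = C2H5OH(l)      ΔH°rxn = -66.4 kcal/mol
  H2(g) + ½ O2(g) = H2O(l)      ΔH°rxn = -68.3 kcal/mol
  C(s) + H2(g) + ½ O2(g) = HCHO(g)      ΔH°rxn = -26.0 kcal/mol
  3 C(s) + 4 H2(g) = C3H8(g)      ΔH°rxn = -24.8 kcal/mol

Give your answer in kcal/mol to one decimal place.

ΔH°rxn = -35.2 kcal/mol

equation 1 reversed: +66.4 kcal/mol
equation 2: not needed.
equation 3 × 2: (2)·(-26.0) = -52.0 kcal/mol
equation 4 × 2: (2)·(-24.8) = -49.6 kcal/mol
By Hess's law, ΔH°rxn = (-1)·(-66.4) + (2)·(-26.0) + (2)·(-24.8) = -35.2 kcal/mol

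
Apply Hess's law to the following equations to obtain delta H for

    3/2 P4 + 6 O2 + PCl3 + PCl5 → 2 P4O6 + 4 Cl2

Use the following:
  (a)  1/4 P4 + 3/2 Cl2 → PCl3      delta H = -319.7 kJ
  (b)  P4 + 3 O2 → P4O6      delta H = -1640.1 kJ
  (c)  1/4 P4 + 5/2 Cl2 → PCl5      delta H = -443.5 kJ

(a) reversed (PCl3 must end up as a reactant): +319.7 kJ
(b) × 2 (×2 to match 2 P4O6 in the target): (2)·(-1640.1) = -3280.2 kJ
(c) reversed (reverse to put PCl5 on the reactant side): +443.5 kJ
delta H = (-1)·(-319.7) + (2)·(-1640.1) + (-1)·(-443.5) = -2517.0 kJ

delta H = -2517.0 kJ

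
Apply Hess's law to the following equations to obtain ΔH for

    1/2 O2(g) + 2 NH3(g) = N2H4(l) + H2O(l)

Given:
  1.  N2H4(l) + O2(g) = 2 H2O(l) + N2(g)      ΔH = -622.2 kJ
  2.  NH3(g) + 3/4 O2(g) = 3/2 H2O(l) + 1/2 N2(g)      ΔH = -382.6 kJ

ΔH = -143.0 kJ

eq. 1 reversed (N2H4(l) must end up as a product): +622.2 kJ
eq. 2 × 2 (scale by 2 for the 2 NH3(g)): (2)·(-382.6) = -765.2 kJ
ΔH = (-1)·(-622.2) + (2)·(-382.6) = -143.0 kJ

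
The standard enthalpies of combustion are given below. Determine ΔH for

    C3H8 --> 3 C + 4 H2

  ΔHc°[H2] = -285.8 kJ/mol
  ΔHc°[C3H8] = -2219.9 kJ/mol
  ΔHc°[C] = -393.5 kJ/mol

With combustion enthalpies, reactants minus products:
= [1·(-2219.9)] − [3·(-393.5) + 4·(-285.8)]
= 103.8 kJ/mol

ΔH = 103.8 kJ/mol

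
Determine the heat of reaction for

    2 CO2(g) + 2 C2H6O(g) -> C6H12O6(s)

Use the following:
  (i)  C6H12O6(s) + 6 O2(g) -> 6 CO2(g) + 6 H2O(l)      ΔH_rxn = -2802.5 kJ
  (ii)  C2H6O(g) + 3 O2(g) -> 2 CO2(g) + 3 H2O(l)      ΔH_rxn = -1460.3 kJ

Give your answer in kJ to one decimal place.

ΔH_rxn = -118.1 kJ

(i) reversed: +2802.5 kJ
(ii) × 2: (2)·(-1460.3) = -2920.6 kJ
Summing the manipulated equations, ΔH_rxn = (+2802.5) + (-2920.6) = -118.1 kJ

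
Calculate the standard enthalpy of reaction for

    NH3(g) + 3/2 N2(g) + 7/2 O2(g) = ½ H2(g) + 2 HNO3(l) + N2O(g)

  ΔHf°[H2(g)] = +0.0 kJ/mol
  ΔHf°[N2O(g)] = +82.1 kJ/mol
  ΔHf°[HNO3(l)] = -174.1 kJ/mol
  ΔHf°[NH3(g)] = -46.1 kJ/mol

ΔH_rxn = -220.0 kJ/mol

Products: 1/2·(+0.0) + 2·(-174.1) + 1·(+82.1) = -266.1
Reactants: 1·(-46.1) + 3/2·(+0.0) + 7/2·(+0.0) = -46.1
ΔH_rxn = (-266.1) − (-46.1) = -220.0 kJ/mol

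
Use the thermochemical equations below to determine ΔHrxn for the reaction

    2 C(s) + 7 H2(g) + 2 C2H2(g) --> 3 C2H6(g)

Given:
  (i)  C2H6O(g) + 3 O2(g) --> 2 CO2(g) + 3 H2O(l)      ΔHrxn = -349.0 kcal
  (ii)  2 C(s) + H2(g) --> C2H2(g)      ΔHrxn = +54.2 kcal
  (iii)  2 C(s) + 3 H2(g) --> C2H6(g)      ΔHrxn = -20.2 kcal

(i): not needed.
(ii) reversed and × 2: (-2)·(+54.2) = -108.4 kcal
(iii) × 3: (3)·(-20.2) = -60.6 kcal
Since enthalpy is a state function, ΔHrxn = (-108.4) + (-60.6) = -169.0 kcal

ΔHrxn = -169.0 kcal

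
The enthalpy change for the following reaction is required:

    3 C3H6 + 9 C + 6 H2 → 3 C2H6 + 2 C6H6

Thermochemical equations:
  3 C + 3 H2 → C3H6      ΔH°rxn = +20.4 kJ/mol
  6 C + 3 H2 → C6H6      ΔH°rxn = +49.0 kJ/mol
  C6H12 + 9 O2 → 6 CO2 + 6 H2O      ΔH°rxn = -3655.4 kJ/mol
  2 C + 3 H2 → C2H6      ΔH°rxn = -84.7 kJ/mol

equation 1 reversed and × 3 (reverse to put C3H6 on the reactant side; ×3 to match 3 C3H6 in the target): (-3)·(+20.4) = -61.2 kJ/mol
equation 2 × 2 (scale by 2 for the 2 C6H6): (2)·(+49.0) = +98.0 kJ/mol
equation 3: not needed (C6H12 appears nowhere else).
equation 4 × 3 (scale by 3 for the 3 C2H6): (3)·(-84.7) = -254.1 kJ/mol
Summing the manipulated equations, ΔH°rxn = (-3)·(+20.4) + (2)·(+49.0) + (3)·(-84.7) = -217.3 kJ/mol

ΔH°rxn = -217.3 kJ/mol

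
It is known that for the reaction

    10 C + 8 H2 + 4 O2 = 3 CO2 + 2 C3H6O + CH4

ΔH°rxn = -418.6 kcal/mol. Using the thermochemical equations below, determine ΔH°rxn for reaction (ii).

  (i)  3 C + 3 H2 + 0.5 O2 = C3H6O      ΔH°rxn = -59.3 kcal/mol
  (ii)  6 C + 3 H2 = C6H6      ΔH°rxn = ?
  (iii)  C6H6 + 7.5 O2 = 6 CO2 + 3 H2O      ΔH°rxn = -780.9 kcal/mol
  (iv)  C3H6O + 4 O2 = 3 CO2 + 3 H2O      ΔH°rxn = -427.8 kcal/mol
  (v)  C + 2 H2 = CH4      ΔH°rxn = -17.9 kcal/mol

ΔH°rxn = 11.7 kcal/mol

(i) as written: -59.3 kcal/mol
(ii) as written: contributes x
(iii) as written: -780.9 kcal/mol
(iv) reversed: +427.8 kcal/mol
(v) as written: -17.9 kcal/mol
-418.6 = (-59.3) + (-780.9) + (+427.8) + (-17.9) + x
x = (-418.6 − (-430.3)) / (1) = 11.7 kcal/mol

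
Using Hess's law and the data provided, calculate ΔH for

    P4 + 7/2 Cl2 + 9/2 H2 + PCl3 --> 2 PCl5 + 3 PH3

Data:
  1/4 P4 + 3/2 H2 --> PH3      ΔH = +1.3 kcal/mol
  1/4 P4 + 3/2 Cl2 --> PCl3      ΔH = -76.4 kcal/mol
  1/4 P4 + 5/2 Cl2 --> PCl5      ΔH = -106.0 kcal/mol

equation 1 × 3: (3)·(+1.3) = +3.9 kcal/mol
equation 2 reversed: +76.4 kcal/mol
equation 3 × 2: (2)·(-106.0) = -212.0 kcal/mol
ΔH = (3)·(+1.3) + (-1)·(-76.4) + (2)·(-106.0) = -131.7 kcal/mol

ΔH = -131.7 kcal/mol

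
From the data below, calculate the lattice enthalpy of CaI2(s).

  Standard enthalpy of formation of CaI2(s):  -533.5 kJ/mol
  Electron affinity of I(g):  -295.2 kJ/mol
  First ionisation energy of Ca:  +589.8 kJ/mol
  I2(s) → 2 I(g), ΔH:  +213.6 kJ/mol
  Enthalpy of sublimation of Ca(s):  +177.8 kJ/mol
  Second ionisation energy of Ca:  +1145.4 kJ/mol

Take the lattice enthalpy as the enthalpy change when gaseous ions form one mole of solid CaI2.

U = -2069.7 kJ/mol

ΔHf° = 1·ΔHsub + 1·(ΣIE) + 1·D(I2) + 2·EA + U
-533.5 = 1·(+177.8) + 1·(+1735.2) + 1·(+213.6) + 2·(-295.2) + U
U = -533.5 − (+1536.2) = -2069.7 kJ/mol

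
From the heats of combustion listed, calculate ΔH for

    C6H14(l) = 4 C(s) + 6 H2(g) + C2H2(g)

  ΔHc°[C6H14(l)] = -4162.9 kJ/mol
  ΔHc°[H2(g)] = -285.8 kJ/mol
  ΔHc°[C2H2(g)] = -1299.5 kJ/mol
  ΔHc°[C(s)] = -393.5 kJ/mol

ΔH = 425.4 kJ/mol

Using ΔH = Σ nΔHc°(reactants) − Σ nΔHc°(products):
= [1·(-4162.9)] − [4·(-393.5) + 6·(-285.8) + 1·(-1299.5)]
= 425.4 kJ/mol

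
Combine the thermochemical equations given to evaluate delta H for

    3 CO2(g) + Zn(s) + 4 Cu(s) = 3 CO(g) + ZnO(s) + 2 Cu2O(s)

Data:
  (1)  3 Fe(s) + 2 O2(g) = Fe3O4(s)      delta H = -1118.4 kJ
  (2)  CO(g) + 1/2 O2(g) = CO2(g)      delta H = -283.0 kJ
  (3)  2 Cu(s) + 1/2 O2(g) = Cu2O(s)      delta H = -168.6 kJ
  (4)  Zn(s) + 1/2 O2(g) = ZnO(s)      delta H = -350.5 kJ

(1): not needed (Fe(s) appears nowhere else).
(2) reversed and × 3 (CO(g) must end up as a product; ×3 to match 3 CO(g) in the target): (-3)·(-283.0) = +849.0 kJ
(3) × 2 (scale by 2 for the 2 Cu2O(s)): (2)·(-168.6) = -337.2 kJ
(4) as written (ZnO(s) already on the product side): -350.5 kJ
Summing the manipulated equations, delta H = (-3)·(-283.0) + (2)·(-168.6) + (1)·(-350.5) = 161.3 kJ

delta H = 161.3 kJ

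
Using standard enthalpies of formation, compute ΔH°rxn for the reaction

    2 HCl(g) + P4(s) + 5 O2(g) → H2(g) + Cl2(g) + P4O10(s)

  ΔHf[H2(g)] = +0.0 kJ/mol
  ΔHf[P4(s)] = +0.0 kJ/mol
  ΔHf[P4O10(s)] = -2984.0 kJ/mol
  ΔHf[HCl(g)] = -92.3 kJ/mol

Products: 1·(+0.0) + 1·(+0.0) + 1·(-2984.0) = -2984.0
Reactants: 2·(-92.3) + 1·(+0.0) + 5·(+0.0) = -184.6
ΔH°rxn = (-2984.0) − (-184.6) = -2799.4 kJ/mol

ΔH°rxn = -2799.4 kJ/mol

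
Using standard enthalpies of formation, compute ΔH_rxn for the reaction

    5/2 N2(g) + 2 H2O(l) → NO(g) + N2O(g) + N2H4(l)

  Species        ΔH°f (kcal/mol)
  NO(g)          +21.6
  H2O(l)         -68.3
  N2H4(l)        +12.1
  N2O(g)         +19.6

Products: 1·(+21.6) + 1·(+19.6) + 1·(+12.1) = +53.3
Reactants: 5/2·(+0.0) + 2·(-68.3) = -136.6
ΔH_rxn = (+53.3) − (-136.6) = 189.9 kcal/mol

ΔH_rxn = 189.9 kcal/mol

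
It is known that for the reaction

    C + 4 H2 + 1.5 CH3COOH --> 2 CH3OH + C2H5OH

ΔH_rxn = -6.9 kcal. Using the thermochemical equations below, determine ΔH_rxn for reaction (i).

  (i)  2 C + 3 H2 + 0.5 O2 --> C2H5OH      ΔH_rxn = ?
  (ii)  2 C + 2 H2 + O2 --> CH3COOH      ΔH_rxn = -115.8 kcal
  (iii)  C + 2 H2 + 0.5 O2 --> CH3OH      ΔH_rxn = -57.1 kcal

(i) as written (C2H5OH already on the product side): contributes x
(ii) reversed and × 3/2 (reverse to put CH3COOH on the reactant side; scale by 3/2 for the 3/2 CH3COOH): (-3/2)·(-115.8) = +173.7 kcal
(iii) × 2 (×2 to match 2 CH3OH in the target): (2)·(-57.1) = -114.2 kcal
-6.9 = (+173.7) + (-114.2) + x
x = (-6.9 − (+59.5)) / (1) = -66.4 kcal

ΔH_rxn = -66.4 kcal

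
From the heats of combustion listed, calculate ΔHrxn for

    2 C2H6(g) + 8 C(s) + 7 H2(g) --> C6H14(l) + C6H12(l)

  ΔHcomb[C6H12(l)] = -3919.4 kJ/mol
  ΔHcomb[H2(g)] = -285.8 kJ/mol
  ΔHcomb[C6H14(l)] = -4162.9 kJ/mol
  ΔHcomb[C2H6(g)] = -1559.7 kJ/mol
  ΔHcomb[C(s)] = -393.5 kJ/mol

Using ΔH = Σ nΔHc°(reactants) − Σ nΔHc°(products):
= [2·(-1559.7) + 8·(-393.5) + 7·(-285.8)] − [1·(-4162.9) + 1·(-3919.4)]
= -185.7 kJ/mol

ΔHrxn = -185.7 kJ/mol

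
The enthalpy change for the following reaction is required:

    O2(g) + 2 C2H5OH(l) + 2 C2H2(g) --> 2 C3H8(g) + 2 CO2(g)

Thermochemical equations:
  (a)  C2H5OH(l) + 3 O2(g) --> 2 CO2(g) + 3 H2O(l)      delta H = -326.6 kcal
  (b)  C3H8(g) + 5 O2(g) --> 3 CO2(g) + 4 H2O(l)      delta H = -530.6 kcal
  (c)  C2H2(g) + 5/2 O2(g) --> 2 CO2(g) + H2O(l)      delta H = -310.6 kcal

(a) × 2: (2)·(-326.6) = -653.2 kcal
(b) reversed and × 2: (-2)·(-530.6) = +1061.2 kcal
(c) × 2: (2)·(-310.6) = -621.2 kcal
delta H = (-653.2) + (+1061.2) + (-621.2) = -213.2 kcal

delta H = -213.2 kcal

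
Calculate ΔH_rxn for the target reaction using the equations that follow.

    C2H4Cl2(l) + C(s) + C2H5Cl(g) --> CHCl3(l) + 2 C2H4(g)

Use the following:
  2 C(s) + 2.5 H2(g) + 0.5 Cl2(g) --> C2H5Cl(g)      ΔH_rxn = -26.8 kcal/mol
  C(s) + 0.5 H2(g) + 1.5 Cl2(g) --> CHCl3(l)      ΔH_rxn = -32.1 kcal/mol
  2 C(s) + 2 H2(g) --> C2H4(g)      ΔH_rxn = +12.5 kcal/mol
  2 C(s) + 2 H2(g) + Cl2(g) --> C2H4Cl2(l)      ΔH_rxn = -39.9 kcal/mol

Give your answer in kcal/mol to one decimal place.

equation 1 reversed (C2H5Cl(g) must end up as a reactant): +26.8 kcal/mol
equation 2 as written (CHCl3(l) already on the product side): -32.1 kcal/mol
equation 3 × 2 (×2 to match 2 C2H4(g) in the target): (2)·(+12.5) = +25.0 kcal/mol
equation 4 reversed (C2H4Cl2(l) must end up as a reactant): +39.9 kcal/mol
ΔH_rxn = (-1)·(-26.8) + (1)·(-32.1) + (2)·(+12.5) + (-1)·(-39.9) = 59.6 kcal/mol

ΔH_rxn = 59.6 kcal/mol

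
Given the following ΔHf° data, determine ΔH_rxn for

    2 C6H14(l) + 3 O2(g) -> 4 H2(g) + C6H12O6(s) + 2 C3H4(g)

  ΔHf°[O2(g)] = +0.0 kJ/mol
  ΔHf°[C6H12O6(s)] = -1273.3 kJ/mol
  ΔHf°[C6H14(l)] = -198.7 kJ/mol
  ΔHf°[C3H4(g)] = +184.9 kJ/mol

ΔH°rxn = Σ nΔHf°(products) − Σ nΔHf°(reactants).
Products: 4·(+0.0) + 1·(-1273.3) + 2·(+184.9) = -903.5
Reactants: 2·(-198.7) + 3·(+0.0) = -397.4
ΔH_rxn = (-903.5) − (-397.4) = -506.1 kJ/mol

ΔH_rxn = -506.1 kJ/mol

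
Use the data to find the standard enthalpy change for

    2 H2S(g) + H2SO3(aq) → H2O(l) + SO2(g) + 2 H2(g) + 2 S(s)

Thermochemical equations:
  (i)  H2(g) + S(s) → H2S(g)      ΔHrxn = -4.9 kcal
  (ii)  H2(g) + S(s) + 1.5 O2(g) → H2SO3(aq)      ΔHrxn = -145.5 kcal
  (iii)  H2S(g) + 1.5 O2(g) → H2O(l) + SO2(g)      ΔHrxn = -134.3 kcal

ΔHrxn = 16.1 kcal

(i) reversed: +4.9 kcal
(ii) reversed (reverse to put H2SO3(aq) on the reactant side): +145.5 kcal
(iii) as written (H2O(l) already on the product side): -134.3 kcal
By Hess's law, ΔHrxn = (-1)·(-4.9) + (-1)·(-145.5) + (1)·(-134.3) = 16.1 kcal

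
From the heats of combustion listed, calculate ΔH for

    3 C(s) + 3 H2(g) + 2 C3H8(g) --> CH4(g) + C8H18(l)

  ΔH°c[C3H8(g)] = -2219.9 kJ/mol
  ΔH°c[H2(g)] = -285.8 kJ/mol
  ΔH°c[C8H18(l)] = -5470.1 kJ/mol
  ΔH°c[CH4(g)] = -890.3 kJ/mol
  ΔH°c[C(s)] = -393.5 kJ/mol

With combustion enthalpies, reactants minus products:
= [3·(-393.5) + 3·(-285.8) + 2·(-2219.9)] − [1·(-890.3) + 1·(-5470.1)]
= -117.3 kJ/mol

ΔH = -117.3 kJ/mol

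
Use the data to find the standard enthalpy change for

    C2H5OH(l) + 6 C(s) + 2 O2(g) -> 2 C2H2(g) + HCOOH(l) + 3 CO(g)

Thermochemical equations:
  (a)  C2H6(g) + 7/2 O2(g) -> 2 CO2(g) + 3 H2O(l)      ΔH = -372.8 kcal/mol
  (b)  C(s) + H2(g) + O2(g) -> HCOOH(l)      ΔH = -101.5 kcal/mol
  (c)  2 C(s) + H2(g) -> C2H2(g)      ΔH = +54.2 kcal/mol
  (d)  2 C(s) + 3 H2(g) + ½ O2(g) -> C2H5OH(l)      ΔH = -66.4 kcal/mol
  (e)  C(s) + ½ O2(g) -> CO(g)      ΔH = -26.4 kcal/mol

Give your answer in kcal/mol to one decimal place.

ΔH = -5.9 kcal/mol

(a): not needed.
(b) as written: -101.5 kcal/mol
(c) × 2: (2)·(+54.2) = +108.4 kcal/mol
(d) reversed: +66.4 kcal/mol
(e) × 3: (3)·(-26.4) = -79.2 kcal/mol
Since enthalpy is a state function, ΔH = (1)·(-101.5) + (2)·(+54.2) + (-1)·(-66.4) + (3)·(-26.4) = -5.9 kcal/mol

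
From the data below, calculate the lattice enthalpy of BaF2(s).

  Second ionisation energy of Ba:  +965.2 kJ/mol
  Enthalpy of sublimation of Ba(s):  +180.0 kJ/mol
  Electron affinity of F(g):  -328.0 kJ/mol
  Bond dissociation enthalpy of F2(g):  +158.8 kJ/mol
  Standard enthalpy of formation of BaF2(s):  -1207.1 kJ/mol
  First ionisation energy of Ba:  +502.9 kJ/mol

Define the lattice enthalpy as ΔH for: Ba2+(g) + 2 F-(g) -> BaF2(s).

U = -2358.0 kJ/mol

ΔHf° = 1·ΔHsub + 1·(ΣIE) + 1·D(F2) + 2·EA + U
-1207.1 = 1·(+180.0) + 1·(+1468.1) + 1·(+158.8) + 2·(-328.0) + U
U = -1207.1 − (+1150.9) = -2358.0 kJ/mol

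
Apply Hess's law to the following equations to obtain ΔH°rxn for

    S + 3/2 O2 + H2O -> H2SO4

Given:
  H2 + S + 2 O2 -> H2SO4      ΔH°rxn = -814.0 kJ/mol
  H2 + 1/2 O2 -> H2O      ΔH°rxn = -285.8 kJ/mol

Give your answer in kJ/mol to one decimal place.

ΔH°rxn = -528.2 kJ/mol

equation 1 as written: -814.0 kJ/mol
equation 2 reversed: +285.8 kJ/mol
Summing the manipulated equations, ΔH°rxn = (-814.0) + (+285.8) = -528.2 kJ/mol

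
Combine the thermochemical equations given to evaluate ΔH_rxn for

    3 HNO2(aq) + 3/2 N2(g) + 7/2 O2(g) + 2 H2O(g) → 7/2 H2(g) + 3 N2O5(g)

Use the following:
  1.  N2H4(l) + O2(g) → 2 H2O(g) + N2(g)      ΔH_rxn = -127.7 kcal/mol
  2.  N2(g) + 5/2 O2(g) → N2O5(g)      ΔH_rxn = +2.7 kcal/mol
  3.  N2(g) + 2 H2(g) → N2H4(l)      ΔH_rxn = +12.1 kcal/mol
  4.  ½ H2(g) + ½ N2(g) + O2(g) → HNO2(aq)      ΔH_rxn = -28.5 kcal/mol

eq. 1 reversed (reverse to put H2O(g) on the reactant side): +127.7 kcal/mol
eq. 2 × 3 (scale by 3 for the 3 N2O5(g)): (3)·(+2.7) = +8.1 kcal/mol
eq. 3 reversed: -12.1 kcal/mol
eq. 4 reversed and × 3 (HNO2(aq) must end up as a reactant; scale by 3 for the 3 HNO2(aq)): (-3)·(-28.5) = +85.5 kcal/mol
Combining the equations, ΔH_rxn = (+127.7) + (+8.1) + (-12.1) + (+85.5) = 209.2 kcal/mol

ΔH_rxn = 209.2 kcal/mol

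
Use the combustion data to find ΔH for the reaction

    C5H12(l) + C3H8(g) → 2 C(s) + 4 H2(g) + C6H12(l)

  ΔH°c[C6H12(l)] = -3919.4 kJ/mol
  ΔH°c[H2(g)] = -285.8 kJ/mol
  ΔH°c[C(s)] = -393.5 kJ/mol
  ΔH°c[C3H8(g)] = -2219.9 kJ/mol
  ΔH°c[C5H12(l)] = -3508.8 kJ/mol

With combustion enthalpies, reactants minus products:
= [1·(-3508.8) + 1·(-2219.9)] − [2·(-393.5) + 4·(-285.8) + 1·(-3919.4)]
= 120.9 kJ/mol

ΔH = 120.9 kJ/mol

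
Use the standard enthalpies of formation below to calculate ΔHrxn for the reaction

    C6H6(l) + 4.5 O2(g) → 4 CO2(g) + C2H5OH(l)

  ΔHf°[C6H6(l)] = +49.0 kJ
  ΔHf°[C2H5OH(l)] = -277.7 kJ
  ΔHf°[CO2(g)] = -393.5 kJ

ΔHrxn = -1900.7 kJ

ΔH°rxn = Σ nΔHf°(products) − Σ nΔHf°(reactants).
Products: 4·(-393.5) + 1·(-277.7) = -1851.7
Reactants: 1·(+49.0) + 9/2·(+0.0) = +49.0
ΔHrxn = (-1851.7) − (+49.0) = -1900.7 kJ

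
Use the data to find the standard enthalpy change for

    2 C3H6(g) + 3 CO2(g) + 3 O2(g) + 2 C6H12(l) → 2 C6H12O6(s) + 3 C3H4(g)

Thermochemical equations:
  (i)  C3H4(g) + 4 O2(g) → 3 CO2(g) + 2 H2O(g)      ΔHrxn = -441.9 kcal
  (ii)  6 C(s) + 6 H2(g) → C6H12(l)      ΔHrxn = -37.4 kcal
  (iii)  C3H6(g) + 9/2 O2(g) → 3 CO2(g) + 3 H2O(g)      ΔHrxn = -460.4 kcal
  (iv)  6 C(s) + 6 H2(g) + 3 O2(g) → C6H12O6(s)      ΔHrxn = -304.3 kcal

ΔHrxn = -128.9 kcal

(i) reversed and × 3 (reverse to put C3H4(g) on the product side; ×3 to match 3 C3H4(g) in the target): (-3)·(-441.9) = +1325.7 kcal
(ii) reversed and × 2 (C6H12(l) must end up as a reactant; ×2 to match 2 C6H12(l) in the target): (-2)·(-37.4) = +74.8 kcal
(iii) × 2 (scale by 2 for the 2 C3H6(g)): (2)·(-460.4) = -920.8 kcal
(iv) × 2 (scale by 2 for the 2 C6H12O6(s)): (2)·(-304.3) = -608.6 kcal
Since enthalpy is a state function, ΔHrxn = (+1325.7) + (+74.8) + (-920.8) + (-608.6) = -128.9 kcal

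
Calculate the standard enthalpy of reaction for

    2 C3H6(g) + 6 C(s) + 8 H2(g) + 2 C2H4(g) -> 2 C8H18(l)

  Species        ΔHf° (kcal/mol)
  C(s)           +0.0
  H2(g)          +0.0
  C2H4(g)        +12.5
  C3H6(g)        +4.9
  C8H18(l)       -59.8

ΔH° = -154.4 kcal/mol

Products: 2·(-59.8) = -119.6
Reactants: 2·(+4.9) + 6·(+0.0) + 8·(+0.0) + 2·(+12.5) = +34.8
ΔH° = (-119.6) − (+34.8) = -154.4 kcal/mol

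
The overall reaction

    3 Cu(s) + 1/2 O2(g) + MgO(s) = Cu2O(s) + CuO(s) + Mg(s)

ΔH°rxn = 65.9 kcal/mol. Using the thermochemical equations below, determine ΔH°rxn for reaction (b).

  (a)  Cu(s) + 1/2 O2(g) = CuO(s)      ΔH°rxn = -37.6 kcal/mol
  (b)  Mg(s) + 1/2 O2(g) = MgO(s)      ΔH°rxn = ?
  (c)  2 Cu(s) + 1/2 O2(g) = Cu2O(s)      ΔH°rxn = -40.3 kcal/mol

ΔH°rxn = -143.8 kcal/mol

(a) as written: -37.6 kcal/mol
(b) reversed: contributes −x
(c) as written: -40.3 kcal/mol
+65.9 = (-37.6) + (-40.3) − x
x = (+65.9 − (-77.9)) / (-1) = -143.8 kcal/mol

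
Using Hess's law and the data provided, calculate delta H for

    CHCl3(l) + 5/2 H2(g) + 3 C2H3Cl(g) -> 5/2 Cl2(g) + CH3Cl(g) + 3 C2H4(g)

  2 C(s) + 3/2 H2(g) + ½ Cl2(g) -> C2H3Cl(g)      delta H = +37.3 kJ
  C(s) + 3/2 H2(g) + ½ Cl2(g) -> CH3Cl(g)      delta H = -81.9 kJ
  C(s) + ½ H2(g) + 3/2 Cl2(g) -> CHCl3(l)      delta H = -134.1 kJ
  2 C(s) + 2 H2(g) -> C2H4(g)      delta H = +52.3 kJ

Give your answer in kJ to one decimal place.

delta H = 97.2 kJ

equation 1 reversed and × 3: (-3)·(+37.3) = -111.9 kJ
equation 2 as written: -81.9 kJ
equation 3 reversed: +134.1 kJ
equation 4 × 3: (3)·(+52.3) = +156.9 kJ
delta H = (-111.9) + (-81.9) + (+134.1) + (+156.9) = 97.2 kJ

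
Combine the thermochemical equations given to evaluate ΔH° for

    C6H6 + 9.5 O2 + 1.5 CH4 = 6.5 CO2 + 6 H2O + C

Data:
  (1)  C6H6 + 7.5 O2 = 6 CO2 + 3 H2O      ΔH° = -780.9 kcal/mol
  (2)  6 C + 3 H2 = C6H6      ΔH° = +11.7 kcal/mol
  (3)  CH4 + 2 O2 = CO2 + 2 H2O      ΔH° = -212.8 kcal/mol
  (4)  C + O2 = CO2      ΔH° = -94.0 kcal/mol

ΔH° = -1006.1 kcal/mol

(1) as written: -780.9 kcal/mol
(2): not needed.
(3) × 3/2: (3/2)·(-212.8) = -319.2 kcal/mol
(4) reversed: +94.0 kcal/mol
ΔH° = (1)·(-780.9) + (3/2)·(-212.8) + (-1)·(-94.0) = -1006.1 kcal/mol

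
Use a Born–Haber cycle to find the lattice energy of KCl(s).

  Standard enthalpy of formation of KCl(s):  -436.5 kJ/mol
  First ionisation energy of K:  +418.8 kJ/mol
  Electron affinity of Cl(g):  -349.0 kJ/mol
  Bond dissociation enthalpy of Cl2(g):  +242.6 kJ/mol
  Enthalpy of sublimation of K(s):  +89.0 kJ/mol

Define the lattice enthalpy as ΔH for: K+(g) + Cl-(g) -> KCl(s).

ΔHf° = 1·ΔHsub + 1·(ΣIE) + 1/2·D(Cl2) + 1·EA + U
-436.5 = 1·(+89.0) + 1·(+418.8) + 1/2·(+242.6) + 1·(-349.0) + U
U = -436.5 − (+280.1) = -716.6 kJ/mol

U = -716.6 kJ/mol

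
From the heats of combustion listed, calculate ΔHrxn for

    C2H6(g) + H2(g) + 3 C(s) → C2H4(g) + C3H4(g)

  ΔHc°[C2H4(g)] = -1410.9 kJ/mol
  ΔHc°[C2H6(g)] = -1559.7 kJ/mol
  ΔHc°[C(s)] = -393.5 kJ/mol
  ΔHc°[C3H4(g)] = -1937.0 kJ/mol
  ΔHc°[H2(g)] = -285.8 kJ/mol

ΔHrxn = 321.9 kJ/mol

Using ΔH = Σ nΔHc°(reactants) − Σ nΔHc°(products):
= [1·(-1559.7) + 1·(-285.8) + 3·(-393.5)] − [1·(-1410.9) + 1·(-1937.0)]
= 321.9 kJ/mol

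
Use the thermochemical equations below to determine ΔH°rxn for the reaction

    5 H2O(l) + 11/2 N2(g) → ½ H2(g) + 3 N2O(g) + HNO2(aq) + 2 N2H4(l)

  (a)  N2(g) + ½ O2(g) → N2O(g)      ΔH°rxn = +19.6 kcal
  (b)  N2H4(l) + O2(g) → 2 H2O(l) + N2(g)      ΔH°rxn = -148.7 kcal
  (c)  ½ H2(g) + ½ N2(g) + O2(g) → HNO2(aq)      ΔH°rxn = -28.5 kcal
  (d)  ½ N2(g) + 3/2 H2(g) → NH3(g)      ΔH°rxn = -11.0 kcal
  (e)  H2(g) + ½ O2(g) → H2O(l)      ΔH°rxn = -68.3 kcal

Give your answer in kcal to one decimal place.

(a) × 3 (×3 to match 3 N2O(g) in the target): (3)·(+19.6) = +58.8 kcal
(b) reversed and × 2 (reverse to put N2H4(l) on the product side; ×2 to match 2 N2H4(l) in the target): (-2)·(-148.7) = +297.4 kcal
(c) as written (HNO2(aq) already on the product side): -28.5 kcal
(d): not needed (NH3(g) appears nowhere else).
(e) reversed: +68.3 kcal
ΔH°rxn = (3)·(+19.6) + (-2)·(-148.7) + (1)·(-28.5) + (-1)·(-68.3) = 396.0 kcal

ΔH°rxn = 396.0 kcal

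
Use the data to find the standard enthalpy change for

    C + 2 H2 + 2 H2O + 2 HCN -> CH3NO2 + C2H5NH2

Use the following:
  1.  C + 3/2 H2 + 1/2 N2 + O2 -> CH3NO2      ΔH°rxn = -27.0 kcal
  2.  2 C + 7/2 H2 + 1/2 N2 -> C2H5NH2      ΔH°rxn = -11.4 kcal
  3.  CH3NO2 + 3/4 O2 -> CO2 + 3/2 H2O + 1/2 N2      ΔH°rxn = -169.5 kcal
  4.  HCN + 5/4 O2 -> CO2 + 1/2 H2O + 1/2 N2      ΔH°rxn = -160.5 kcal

eq. 1 reversed: +27.0 kcal
eq. 2 as written (C2H5NH2 already on the product side): -11.4 kcal
eq. 3 reversed and × 2: (-2)·(-169.5) = +339.0 kcal
eq. 4 × 2 (×2 to match 2 HCN in the target): (2)·(-160.5) = -321.0 kcal
ΔH°rxn = (-1)·(-27.0) + (1)·(-11.4) + (-2)·(-169.5) + (2)·(-160.5) = 33.6 kcal

ΔH°rxn = 33.6 kcal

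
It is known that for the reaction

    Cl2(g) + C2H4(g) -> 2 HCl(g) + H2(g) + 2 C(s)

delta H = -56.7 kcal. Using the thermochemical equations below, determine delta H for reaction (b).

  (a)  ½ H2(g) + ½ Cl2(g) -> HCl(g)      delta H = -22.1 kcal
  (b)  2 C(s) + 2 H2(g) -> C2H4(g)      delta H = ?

delta H = 12.5 kcal

(a) × 2: (2)·(-22.1) = -44.2 kcal
(b) reversed: contributes −x
-56.7 = (-44.2) − x
x = (-56.7 − (-44.2)) / (-1) = 12.5 kcal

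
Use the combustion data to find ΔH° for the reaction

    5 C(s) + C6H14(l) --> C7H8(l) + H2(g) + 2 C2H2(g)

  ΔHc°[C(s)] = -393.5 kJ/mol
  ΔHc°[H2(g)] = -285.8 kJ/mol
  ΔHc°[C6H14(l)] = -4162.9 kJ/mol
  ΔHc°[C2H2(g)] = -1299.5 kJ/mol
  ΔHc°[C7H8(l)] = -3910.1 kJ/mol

ΔH° = 664.5 kJ/mol

With combustion enthalpies, reactants minus products:
= [5·(-393.5) + 1·(-4162.9)] − [1·(-3910.1) + 1·(-285.8) + 2·(-1299.5)]
= 664.5 kJ/mol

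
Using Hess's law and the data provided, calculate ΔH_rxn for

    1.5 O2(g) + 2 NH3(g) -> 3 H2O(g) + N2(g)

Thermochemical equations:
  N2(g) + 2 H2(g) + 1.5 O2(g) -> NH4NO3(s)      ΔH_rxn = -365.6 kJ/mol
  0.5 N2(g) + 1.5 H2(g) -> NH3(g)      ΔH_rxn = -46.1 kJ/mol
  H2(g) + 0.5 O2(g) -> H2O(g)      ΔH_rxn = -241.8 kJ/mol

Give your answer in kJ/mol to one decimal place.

ΔH_rxn = -633.2 kJ/mol

equation 1: not needed (NH4NO3(s) appears nowhere else).
equation 2 reversed and × 2 (reverse to put NH3(g) on the reactant side; scale by 2 for the 2 NH3(g)): (-2)·(-46.1) = +92.2 kJ/mol
equation 3 × 3 (scale by 3 for the 3 H2O(g)): (3)·(-241.8) = -725.4 kJ/mol
ΔH_rxn = (+92.2) + (-725.4) = -633.2 kJ/mol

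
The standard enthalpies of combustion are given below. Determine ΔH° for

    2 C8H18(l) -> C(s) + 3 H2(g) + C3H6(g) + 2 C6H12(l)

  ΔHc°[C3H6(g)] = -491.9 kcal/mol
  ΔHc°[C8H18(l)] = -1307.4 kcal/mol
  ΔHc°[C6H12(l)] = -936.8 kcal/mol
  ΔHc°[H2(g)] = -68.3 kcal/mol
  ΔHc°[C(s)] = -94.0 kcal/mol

ΔH° = 49.6 kcal/mol

With combustion enthalpies, reactants minus products:
= [2·(-1307.4)] − [1·(-94.0) + 3·(-68.3) + 1·(-491.9) + 2·(-936.8)]
= 49.6 kcal/mol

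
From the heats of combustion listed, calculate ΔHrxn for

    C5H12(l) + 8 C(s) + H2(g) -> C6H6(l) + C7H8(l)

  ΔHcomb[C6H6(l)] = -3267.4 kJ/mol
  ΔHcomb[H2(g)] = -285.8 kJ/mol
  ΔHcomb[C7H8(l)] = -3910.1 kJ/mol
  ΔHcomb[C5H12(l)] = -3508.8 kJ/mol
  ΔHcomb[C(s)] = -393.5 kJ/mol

Using ΔH = Σ nΔHc°(reactants) − Σ nΔHc°(products):
= [1·(-3508.8) + 8·(-393.5) + 1·(-285.8)] − [1·(-3267.4) + 1·(-3910.1)]
= 234.9 kJ/mol

ΔHrxn = 234.9 kJ/mol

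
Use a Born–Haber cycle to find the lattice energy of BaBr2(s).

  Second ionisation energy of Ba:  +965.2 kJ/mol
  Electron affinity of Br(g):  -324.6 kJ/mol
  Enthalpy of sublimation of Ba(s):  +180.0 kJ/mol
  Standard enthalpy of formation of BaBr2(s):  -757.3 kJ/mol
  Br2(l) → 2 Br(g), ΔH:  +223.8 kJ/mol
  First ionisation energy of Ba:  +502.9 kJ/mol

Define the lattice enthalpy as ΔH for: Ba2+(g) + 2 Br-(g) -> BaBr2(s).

ΔHf° = 1·ΔHsub + 1·(ΣIE) + 1·D(Br2) + 2·EA + U
-757.3 = 1·(+180.0) + 1·(+1468.1) + 1·(+223.8) + 2·(-324.6) + U
U = -757.3 − (+1222.7) = -1980.0 kJ/mol

U = -1980.0 kJ/mol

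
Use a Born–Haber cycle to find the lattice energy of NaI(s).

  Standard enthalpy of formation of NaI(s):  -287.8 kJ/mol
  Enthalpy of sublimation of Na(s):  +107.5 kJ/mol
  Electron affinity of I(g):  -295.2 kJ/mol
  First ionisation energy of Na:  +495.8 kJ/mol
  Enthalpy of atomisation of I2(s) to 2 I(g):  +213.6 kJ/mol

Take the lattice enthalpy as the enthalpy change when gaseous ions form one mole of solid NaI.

ΔHf° = 1·ΔHsub + 1·(ΣIE) + 1/2·D(I2) + 1·EA + U
-287.8 = 1·(+107.5) + 1·(+495.8) + 1/2·(+213.6) + 1·(-295.2) + U
U = -287.8 − (+414.9) = -702.7 kJ/mol

U = -702.7 kJ/mol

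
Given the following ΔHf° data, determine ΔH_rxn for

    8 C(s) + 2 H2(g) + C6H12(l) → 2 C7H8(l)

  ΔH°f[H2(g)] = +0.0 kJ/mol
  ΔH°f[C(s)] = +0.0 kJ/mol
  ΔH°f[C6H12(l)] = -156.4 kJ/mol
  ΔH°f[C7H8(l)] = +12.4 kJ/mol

ΔH_rxn = 181.2 kJ/mol

ΔH°rxn = Σ nΔHf°(products) − Σ nΔHf°(reactants).
Products: 2·(+12.4) = +24.8
Reactants: 8·(+0.0) + 2·(+0.0) + 1·(-156.4) = -156.4
ΔH_rxn = (+24.8) − (-156.4) = 181.2 kJ/mol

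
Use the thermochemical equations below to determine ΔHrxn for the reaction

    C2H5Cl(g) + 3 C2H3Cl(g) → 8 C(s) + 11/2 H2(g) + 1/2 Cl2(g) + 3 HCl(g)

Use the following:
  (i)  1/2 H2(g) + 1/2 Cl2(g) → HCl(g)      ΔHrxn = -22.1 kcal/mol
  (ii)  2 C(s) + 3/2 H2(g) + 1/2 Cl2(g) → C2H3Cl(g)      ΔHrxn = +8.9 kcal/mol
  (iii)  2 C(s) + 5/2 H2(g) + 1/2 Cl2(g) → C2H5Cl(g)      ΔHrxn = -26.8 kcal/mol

(i) × 3: (3)·(-22.1) = -66.3 kcal/mol
(ii) reversed and × 3: (-3)·(+8.9) = -26.7 kcal/mol
(iii) reversed: +26.8 kcal/mol
By Hess's law, ΔHrxn = (3)·(-22.1) + (-3)·(+8.9) + (-1)·(-26.8) = -66.2 kcal/mol

ΔHrxn = -66.2 kcal/mol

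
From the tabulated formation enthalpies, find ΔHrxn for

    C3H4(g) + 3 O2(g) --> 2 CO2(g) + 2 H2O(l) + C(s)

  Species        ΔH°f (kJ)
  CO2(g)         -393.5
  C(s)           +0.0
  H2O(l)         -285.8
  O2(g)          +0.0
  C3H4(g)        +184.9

ΔHrxn = -1543.5 kJ

ΔH°rxn = Σ nΔHf°(products) − Σ nΔHf°(reactants).
Products: 2·(-393.5) + 2·(-285.8) + 1·(+0.0) = -1358.6
Reactants: 1·(+184.9) + 3·(+0.0) = +184.9
ΔHrxn = (-1358.6) − (+184.9) = -1543.5 kJ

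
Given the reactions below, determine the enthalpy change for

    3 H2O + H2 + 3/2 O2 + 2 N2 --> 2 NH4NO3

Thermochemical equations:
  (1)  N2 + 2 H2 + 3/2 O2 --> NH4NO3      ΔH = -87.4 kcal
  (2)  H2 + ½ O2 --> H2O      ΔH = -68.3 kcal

(1) × 2: (2)·(-87.4) = -174.8 kcal
(2) reversed and × 3: (-3)·(-68.3) = +204.9 kcal
Since enthalpy is a state function, ΔH = (-174.8) + (+204.9) = 30.1 kcal

ΔH = 30.1 kcal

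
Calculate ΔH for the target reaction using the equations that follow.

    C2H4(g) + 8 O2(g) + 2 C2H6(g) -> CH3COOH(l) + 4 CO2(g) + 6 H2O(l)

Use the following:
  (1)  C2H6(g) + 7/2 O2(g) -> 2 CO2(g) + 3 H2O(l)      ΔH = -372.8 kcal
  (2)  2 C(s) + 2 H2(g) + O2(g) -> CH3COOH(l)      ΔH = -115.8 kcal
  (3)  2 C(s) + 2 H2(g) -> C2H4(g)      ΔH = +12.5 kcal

ΔH = -873.9 kcal

(1) × 2: (2)·(-372.8) = -745.6 kcal
(2) as written: -115.8 kcal
(3) reversed: -12.5 kcal
ΔH = (-745.6) + (-115.8) + (-12.5) = -873.9 kcal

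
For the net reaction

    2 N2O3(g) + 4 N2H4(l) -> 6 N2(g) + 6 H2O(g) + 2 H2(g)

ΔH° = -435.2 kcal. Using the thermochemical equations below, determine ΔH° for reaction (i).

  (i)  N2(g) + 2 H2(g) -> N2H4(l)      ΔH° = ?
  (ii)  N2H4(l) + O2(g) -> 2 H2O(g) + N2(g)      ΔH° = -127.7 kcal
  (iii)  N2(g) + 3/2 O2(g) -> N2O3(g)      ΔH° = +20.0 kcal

ΔH° = 12.1 kcal

(i) reversed: contributes −x
(ii) × 3: (3)·(-127.7) = -383.1 kcal
(iii) reversed and × 2: (-2)·(+20.0) = -40.0 kcal
-435.2 = (-383.1) + (-40.0) − x
x = (-435.2 − (-423.1)) / (-1) = 12.1 kcal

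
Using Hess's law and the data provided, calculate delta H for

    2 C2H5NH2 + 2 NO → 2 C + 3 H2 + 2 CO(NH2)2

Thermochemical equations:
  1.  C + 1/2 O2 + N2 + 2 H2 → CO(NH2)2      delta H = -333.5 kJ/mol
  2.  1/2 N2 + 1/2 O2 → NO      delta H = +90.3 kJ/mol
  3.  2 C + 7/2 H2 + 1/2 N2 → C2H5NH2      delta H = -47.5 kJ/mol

eq. 1 × 2 (scale by 2 for the 2 CO(NH2)2): (2)·(-333.5) = -667.0 kJ/mol
eq. 2 reversed and × 2 (NO must end up as a reactant; ×2 to match 2 NO in the target): (-2)·(+90.3) = -180.6 kJ/mol
eq. 3 reversed and × 2 (reverse to put C2H5NH2 on the reactant side; ×2 to match 2 C2H5NH2 in the target): (-2)·(-47.5) = +95.0 kJ/mol
Combining the equations, delta H = (-667.0) + (-180.6) + (+95.0) = -752.6 kJ/mol

delta H = -752.6 kJ/mol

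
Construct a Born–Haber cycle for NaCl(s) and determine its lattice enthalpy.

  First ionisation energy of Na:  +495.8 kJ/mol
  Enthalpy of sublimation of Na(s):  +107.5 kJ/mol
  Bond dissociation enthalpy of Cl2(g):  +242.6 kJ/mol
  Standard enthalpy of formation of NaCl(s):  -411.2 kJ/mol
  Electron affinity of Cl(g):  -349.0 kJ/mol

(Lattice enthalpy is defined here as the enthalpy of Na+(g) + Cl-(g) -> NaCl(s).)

U = -786.8 kJ/mol

ΔHf° = 1·ΔHsub + 1·(ΣIE) + 1/2·D(Cl2) + 1·EA + U
-411.2 = 1·(+107.5) + 1·(+495.8) + 1/2·(+242.6) + 1·(-349.0) + U
U = -411.2 − (+375.6) = -786.8 kJ/mol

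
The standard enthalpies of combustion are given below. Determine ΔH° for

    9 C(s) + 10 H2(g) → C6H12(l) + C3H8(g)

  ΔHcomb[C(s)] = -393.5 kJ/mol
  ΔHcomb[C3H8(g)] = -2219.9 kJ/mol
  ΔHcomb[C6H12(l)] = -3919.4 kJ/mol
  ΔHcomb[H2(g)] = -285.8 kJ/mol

With combustion enthalpies, reactants minus products:
= [9·(-393.5) + 10·(-285.8)] − [1·(-3919.4) + 1·(-2219.9)]
= -260.2 kJ/mol

ΔH° = -260.2 kJ/mol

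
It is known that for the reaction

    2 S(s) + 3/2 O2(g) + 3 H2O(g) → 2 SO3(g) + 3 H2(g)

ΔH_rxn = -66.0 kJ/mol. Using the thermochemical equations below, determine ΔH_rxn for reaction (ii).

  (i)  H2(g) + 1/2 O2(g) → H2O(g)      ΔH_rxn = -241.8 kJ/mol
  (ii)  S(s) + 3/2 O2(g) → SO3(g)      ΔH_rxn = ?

ΔH_rxn = -395.7 kJ/mol

(i) reversed and × 3: (-3)·(-241.8) = +725.4 kJ/mol
(ii) × 2: contributes 2·x
-66.0 = (+725.4) + 2·x
x = (-66.0 − (+725.4)) / (2) = -395.7 kJ/mol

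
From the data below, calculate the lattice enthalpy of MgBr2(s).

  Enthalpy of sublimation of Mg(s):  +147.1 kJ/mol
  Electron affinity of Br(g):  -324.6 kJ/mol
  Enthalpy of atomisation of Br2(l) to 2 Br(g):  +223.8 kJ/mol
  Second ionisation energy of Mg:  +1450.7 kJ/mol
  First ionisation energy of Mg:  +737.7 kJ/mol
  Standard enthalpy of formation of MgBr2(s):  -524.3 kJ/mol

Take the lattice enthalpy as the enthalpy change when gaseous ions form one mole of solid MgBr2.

U = -2434.4 kJ/mol

ΔHf° = 1·ΔHsub + 1·(ΣIE) + 1·D(Br2) + 2·EA + U
-524.3 = 1·(+147.1) + 1·(+2188.4) + 1·(+223.8) + 2·(-324.6) + U
U = -524.3 − (+1910.1) = -2434.4 kJ/mol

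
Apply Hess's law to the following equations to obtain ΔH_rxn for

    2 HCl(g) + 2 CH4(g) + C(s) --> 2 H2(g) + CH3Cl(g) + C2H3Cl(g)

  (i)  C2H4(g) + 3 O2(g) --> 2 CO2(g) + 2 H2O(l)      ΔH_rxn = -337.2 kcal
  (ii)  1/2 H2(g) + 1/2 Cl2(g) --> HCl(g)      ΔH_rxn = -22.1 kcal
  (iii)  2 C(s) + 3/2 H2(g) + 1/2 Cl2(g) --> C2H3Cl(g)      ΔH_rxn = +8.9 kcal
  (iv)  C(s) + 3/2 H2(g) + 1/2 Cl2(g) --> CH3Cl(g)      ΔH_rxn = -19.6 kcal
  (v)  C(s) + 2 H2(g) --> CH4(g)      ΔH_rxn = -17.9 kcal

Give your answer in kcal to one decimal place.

ΔH_rxn = 69.3 kcal

(i): not needed (O2(g) appears nowhere else).
(ii) reversed and × 2 (HCl(g) must end up as a reactant; ×2 to match 2 HCl(g) in the target): (-2)·(-22.1) = +44.2 kcal
(iii) as written (C2H3Cl(g) already on the product side): +8.9 kcal
(iv) as written (CH3Cl(g) already on the product side): -19.6 kcal
(v) reversed and × 2 (CH4(g) must end up as a reactant; ×2 to match 2 CH4(g) in the target): (-2)·(-17.9) = +35.8 kcal
Combining the equations, ΔH_rxn = (+44.2) + (+8.9) + (-19.6) + (+35.8) = 69.3 kcal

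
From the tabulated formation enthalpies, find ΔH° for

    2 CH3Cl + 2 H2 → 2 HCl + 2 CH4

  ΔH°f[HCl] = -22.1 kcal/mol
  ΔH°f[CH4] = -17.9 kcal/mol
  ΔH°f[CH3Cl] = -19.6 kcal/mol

ΔH° = -40.8 kcal/mol

ΔH°rxn = Σ nΔHf°(products) − Σ nΔHf°(reactants).
Products: 2·(-22.1) + 2·(-17.9) = -80.0
Reactants: 2·(-19.6) + 2·(+0.0) = -39.2
ΔH° = (-80.0) − (-39.2) = -40.8 kcal/mol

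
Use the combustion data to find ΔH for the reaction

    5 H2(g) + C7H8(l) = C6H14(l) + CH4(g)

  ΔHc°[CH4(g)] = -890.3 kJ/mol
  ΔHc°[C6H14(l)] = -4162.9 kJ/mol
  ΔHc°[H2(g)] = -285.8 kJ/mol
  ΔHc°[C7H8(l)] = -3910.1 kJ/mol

ΔH = -285.9 kJ/mol

With combustion enthalpies, reactants minus products:
= [5·(-285.8) + 1·(-3910.1)] − [1·(-4162.9) + 1·(-890.3)]
= -285.9 kJ/mol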